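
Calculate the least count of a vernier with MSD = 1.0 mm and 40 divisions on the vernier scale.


LC = MSD / n_div
= 1.0 / 40
= 0.0250

0.0250


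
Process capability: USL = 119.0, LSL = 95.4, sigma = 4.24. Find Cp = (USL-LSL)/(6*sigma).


Cp = (USL - LSL) / (6 * sigma)
= (119.0 - 95.4) / (6 * 4.24)
= 23.6000 / 25.4400
= 0.9277

0.9277


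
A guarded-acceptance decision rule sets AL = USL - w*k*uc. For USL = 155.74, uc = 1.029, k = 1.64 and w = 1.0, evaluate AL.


U = k * uc = 1.64 * 1.029 = 1.68756
guard band g = w * U = 1.0 * 1.68756 = 1.68756
AL = USL - g = 155.74 - 1.68756
AL = 154.0524

154.0524


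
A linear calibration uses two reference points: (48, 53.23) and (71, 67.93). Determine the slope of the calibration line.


slope = (y2 - y1) / (x2 - x1)
= (67.93 - 53.23) / (71 - 48)
= 14.7000 / 23
= 0.6391

0.6391


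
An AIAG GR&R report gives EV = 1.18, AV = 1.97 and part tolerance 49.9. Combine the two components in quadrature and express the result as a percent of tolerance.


GRR = sqrt(EV^2 + AV^2) = sqrt(1.18^2 + 1.97^2) = 2.2963667
%GRR = GRR / tol * 100 = 2.2963667 / 49.9 * 100
%GRR = 4.6019

4.6019


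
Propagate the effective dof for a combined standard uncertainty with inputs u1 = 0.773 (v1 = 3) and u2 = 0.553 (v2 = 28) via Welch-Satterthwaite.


uc = sqrt(u1^2 + u2^2) = sqrt(0.773^2 + 0.553^2) = 0.95044095
v_eff = uc^4 / (u1^4/v1 + u2^4/v2)
= 0.95044095^4 / (0.773^4/3 + 0.553^4/28)
= 0.81601954 / 0.1223536
v_eff = 6.6694

6.6694


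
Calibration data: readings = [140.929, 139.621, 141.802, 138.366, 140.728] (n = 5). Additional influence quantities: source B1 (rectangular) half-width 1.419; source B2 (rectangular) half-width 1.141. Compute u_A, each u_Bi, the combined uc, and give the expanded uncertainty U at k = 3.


mean = (140.929 + 139.621 + 141.802 + 138.366 + 140.728) / 5 = 140.2892
s = sqrt(sum((x - mean)^2)/(n-1)) = 1.3262393
u_A = s / sqrt(n) = 1.3262393 / sqrt(5) = 0.59311225
u_B1 = 1.419 / sqrt(3) = 0.81926003
u_B2 = 1.141 / sqrt(3) = 0.65875666
uc = sqrt(0.59311225^2 + 0.81926003^2 + 0.65875666^2) = 1.2070333
U = k * uc = 3 * 1.2070333
U = 3.6211

3.6211


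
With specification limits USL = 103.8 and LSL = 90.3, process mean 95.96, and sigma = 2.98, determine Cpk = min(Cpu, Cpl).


Cpu = (USL - mean) / (3*sigma) = (103.8 - 95.96) / (3*2.98) = 0.8770
Cpl = (mean - LSL) / (3*sigma) = (95.96 - 90.3) / (3*2.98) = 0.6331
Cpk = min(Cpu, Cpl) = 0.6331

0.6331


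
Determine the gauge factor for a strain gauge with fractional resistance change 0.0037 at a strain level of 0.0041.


GF = (dR/R) / epsilon
= 0.0037 / 0.0041
= 0.9024

0.9024


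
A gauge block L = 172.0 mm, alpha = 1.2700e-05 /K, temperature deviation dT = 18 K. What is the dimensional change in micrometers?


dL = L * alpha * dT
= 172.0 * 1.2700e-05 * 18
= 0.0393192 mm
dL_um = 0.0393192 * 1000 = 39.3192 um

39.3192


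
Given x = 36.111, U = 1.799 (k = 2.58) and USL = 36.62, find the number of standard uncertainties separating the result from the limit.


u = U / k = 1.799 / 2.58 = 0.69728682
margin = |USL - x| = |36.62 - 36.111| = 0.509
z = margin / u = 0.509 / 0.69728682
z = 0.7300

0.7300


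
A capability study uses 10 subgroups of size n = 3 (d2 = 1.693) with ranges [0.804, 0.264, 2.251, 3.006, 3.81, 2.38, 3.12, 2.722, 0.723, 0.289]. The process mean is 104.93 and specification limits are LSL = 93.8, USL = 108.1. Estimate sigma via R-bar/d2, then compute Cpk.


R_bar = (0.804 + 0.264 + 2.251 + 3.006 + 3.81 + 2.38 + 3.12 + 2.722 + 0.723 + 0.289) / 10 = 1.9369
sigma = R_bar / d2 = 1.9369 / 1.693 = 1.1440638
Cp = (USL - LSL)/(6*sigma) = (108.1 - 93.8)/(6*1.1440638) = 2.0832
Cpu = (108.1 - 104.93)/(3*1.1440638) = 0.9236
Cpl = (104.93 - 93.8)/(3*1.1440638) = 3.2428
Cpk = min(Cpu, Cpl) = 0.9236

0.9236


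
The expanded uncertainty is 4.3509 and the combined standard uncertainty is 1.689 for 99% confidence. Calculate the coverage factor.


k = U / uc
k = 4.3509 / 1.689
k = 2.576

2.576


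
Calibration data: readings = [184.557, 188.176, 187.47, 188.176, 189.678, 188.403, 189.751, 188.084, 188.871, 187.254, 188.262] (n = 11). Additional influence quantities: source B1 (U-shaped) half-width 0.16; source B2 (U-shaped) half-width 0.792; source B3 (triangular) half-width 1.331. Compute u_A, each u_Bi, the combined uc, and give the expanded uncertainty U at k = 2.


mean = (184.557 + 188.176 + 187.47 + 188.176 + 189.678 + 188.403 + 189.751 + 188.084 + 188.871 + 187.254 + 188.262) / 11 = 188.062
s = sqrt(sum((x - mean)^2)/(n-1)) = 1.3996345
u_A = s / sqrt(n) = 1.3996345 / sqrt(11) = 0.42200568
u_B1 = 0.16 / sqrt(2) = 0.11313708
u_B2 = 0.792 / sqrt(2) = 0.56002857
u_B3 = 1.331 / sqrt(6) = 0.54337847
uc = sqrt(0.42200568^2 + 0.11313708^2 + 0.56002857^2 + 0.54337847^2) = 0.89430473
U = k * uc = 2 * 0.89430473
U = 1.7886

1.7886


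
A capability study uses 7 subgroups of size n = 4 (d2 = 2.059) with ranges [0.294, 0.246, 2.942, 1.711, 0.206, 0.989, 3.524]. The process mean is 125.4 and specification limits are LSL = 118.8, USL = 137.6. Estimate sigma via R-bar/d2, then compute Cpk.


R_bar = (0.294 + 0.246 + 2.942 + 1.711 + 0.206 + 0.989 + 3.524) / 7 = 1.416
sigma = R_bar / d2 = 1.416 / 2.059 = 0.68771248
Cp = (USL - LSL)/(6*sigma) = (137.6 - 118.8)/(6*0.68771248) = 4.5562
Cpu = (137.6 - 125.4)/(3*0.68771248) = 5.9133
Cpl = (125.4 - 118.8)/(3*0.68771248) = 3.1990
Cpk = min(Cpu, Cpl) = 3.1990

3.1990


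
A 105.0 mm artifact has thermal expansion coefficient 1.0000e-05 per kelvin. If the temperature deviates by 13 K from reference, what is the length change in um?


dL = L * alpha * dT
= 105.0 * 1.0000e-05 * 13
= 0.0136500 mm
dL_um = 0.0136500 * 1000 = 13.6500 um

13.6500


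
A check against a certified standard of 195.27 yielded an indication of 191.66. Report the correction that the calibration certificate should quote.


Correction = standard - reading
= 195.27 - 191.66
= 3.6100

3.6100


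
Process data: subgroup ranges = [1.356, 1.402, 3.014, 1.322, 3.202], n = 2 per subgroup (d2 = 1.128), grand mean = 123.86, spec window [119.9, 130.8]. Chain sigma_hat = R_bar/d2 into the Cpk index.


R_bar = (1.356 + 1.402 + 3.014 + 1.322 + 3.202) / 5 = 2.0592
sigma = R_bar / d2 = 2.0592 / 1.128 = 1.8255319
Cp = (USL - LSL)/(6*sigma) = (130.8 - 119.9)/(6*1.8255319) = 0.9951
Cpu = (130.8 - 123.86)/(3*1.8255319) = 1.2672
Cpl = (123.86 - 119.9)/(3*1.8255319) = 0.7231
Cpk = min(Cpu, Cpl) = 0.7231

0.7231


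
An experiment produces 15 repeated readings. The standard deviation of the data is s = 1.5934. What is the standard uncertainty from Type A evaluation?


u_A = s / sqrt(n)
u_A = 1.5934 / sqrt(15)
u_A = 1.5934 / 3.8729833
u_A = 0.4114

0.4114


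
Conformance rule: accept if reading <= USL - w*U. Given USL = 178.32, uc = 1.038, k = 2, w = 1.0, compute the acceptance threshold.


U = k * uc = 2 * 1.038 = 2.076
guard band g = w * U = 1.0 * 2.076 = 2.076
AL = USL - g = 178.32 - 2.076
AL = 176.2440

176.2440


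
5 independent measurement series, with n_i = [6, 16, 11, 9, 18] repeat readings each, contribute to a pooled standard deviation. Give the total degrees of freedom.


nu = sum_i (n_i - 1)
nu = ((6 - 1) + (16 - 1) + (11 - 1) + (9 - 1) + (18 - 1))
nu = 5 + 15 + 10 + 8 + 17
nu = 55

55


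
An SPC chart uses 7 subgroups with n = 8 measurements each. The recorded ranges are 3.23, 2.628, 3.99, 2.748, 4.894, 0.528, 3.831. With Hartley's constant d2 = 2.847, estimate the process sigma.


R_bar = (3.23 + 2.628 + 3.99 + 2.748 + 4.894 + 0.528 + 3.831) / 7
R_bar = 21.849 / 7 = 3.1212857
sigma_hat = R_bar / d2 = 3.1212857 / 2.847 = 1.0963

1.0963


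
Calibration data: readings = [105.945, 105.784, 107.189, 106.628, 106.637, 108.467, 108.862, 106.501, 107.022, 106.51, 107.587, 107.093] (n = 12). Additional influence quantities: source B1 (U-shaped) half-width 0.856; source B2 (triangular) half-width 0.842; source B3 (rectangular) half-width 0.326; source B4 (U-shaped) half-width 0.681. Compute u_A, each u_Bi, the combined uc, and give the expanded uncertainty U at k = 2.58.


mean = (105.945 + 105.784 + 107.189 + 106.628 + 106.637 + 108.467 + 108.862 + 106.501 + 107.022 + 106.51 + 107.587 + 107.093) / 12 = 107.01875
s = sqrt(sum((x - mean)^2)/(n-1)) = 0.92221434
u_A = s / sqrt(n) = 0.92221434 / sqrt(12) = 0.26622035
u_B1 = 0.856 / sqrt(2) = 0.6052834
u_B2 = 0.842 / sqrt(6) = 0.34374506
u_B3 = 0.326 / sqrt(3) = 0.18821619
u_B4 = 0.681 / sqrt(2) = 0.48153972
uc = sqrt(0.26622035^2 + 0.6052834^2 + 0.34374506^2 + 0.18821619^2 + 0.48153972^2) = 0.9070324
U = k * uc = 2.58 * 0.9070324
U = 2.3401

2.3401


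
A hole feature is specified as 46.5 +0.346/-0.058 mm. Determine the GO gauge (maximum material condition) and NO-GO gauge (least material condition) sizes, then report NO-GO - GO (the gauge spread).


GO = nominal - lower_tol (smallest hole = maximum material condition)
GO = 46.5 - 0.058 = 46.442
NO-GO = nominal + upper_tol (largest hole = least material condition)
NO-GO = 46.5 + 0.346 = 46.846
spread = NO-GO - GO = 46.846 - 46.442 = 0.4040

0.4040


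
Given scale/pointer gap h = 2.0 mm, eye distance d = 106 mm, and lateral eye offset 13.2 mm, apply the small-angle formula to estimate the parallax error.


error = h * offset / d
= 2.0 * 13.2 / 106
= 0.2491

0.2491


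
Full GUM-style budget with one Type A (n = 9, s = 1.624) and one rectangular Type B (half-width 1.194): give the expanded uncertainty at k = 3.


u_A = s / sqrt(n) = 1.624 / sqrt(9) = 0.54133333
u_B = half_width / sqrt(3) = 1.194 / sqrt(3) = 0.68935622
uc = sqrt(u_A^2 + u_B^2) = sqrt(0.54133333^2 + 0.68935622^2) = 0.87650087
U = k * uc = 3 * 0.87650087
U = 2.6295

2.6295


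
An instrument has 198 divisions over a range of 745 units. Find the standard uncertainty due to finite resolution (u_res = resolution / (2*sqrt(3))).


resolution = range / divisions
resolution = 745 / 198 = 3.7626263
u_res = resolution / (2*sqrt(3))
u_res = 3.7626263 / 3.4641016
u_res = 1.0862

1.0862


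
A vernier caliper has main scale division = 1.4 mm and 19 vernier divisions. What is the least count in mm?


LC = MSD / n_div
= 1.4 / 19
= 0.0737

0.0737


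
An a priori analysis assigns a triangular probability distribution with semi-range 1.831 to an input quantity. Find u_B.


u_B = half_width / sqrt(6)
u_B = 1.831 / 2.4494897
u_B = 0.7475

0.7475


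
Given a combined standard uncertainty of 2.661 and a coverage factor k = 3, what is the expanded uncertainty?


U = k * uc
U = 3 * 2.661
U = 7.9830

7.9830


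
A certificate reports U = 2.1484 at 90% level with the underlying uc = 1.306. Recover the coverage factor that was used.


k = U / uc
k = 2.1484 / 1.306
k = 1.645

1.645


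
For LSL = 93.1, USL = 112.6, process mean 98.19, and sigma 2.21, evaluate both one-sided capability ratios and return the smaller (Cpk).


Cpu = (USL - mean) / (3*sigma) = (112.6 - 98.19) / (3*2.21) = 2.1735
Cpl = (mean - LSL) / (3*sigma) = (98.19 - 93.1) / (3*2.21) = 0.7677
Cpk = min(Cpu, Cpl) = 0.7677

0.7677


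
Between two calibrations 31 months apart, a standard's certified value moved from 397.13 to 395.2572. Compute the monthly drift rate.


rate = (v2 - v1) / months
= (395.2572 - 397.13) / 31
= -1.8728 / 31
= -0.0604

-0.0604


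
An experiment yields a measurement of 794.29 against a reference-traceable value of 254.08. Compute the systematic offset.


Systematic error = measured - true
= 794.29 - 254.08
= 540.2100

540.2100


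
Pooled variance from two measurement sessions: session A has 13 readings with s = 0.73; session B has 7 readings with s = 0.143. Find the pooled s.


s_p = sqrt(((n1-1)*s1^2 + (n2-1)*s2^2) / (n1+n2-2))
numerator = (13-1)*0.73^2 + (7-1)*0.143^2 = 6.3948 + 0.122694 = 6.517494
denominator = 13 + 7 - 2 = 18
s_p^2 = 6.517494 / 18 = 0.362083
s_p = sqrt(0.362083) = 0.6017

0.6017


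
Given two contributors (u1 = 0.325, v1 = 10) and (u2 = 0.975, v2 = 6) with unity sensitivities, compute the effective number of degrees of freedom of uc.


uc = sqrt(u1^2 + u2^2) = sqrt(0.325^2 + 0.975^2) = 1.0277402
v_eff = uc^4 / (u1^4/v1 + u2^4/v2)
= 1.0277402^4 / (0.325^4/10 + 0.975^4/6)
= 1.1156639 / 0.15173031
v_eff = 7.3529

7.3529


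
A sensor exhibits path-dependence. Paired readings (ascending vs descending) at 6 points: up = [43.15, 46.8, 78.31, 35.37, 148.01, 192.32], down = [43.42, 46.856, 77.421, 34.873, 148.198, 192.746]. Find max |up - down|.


|43.15 - 43.42| = 0.2700
|46.8 - 46.856| = 0.0560
|78.31 - 77.421| = 0.8890
|35.37 - 34.873| = 0.4970
|148.01 - 148.198| = 0.1880
|192.32 - 192.746| = 0.4260
hysteresis = max(diffs) = 0.8890

0.8890


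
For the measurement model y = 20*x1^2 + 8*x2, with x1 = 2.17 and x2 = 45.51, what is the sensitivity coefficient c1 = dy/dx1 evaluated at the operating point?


y = 20*x1^2 + 8*x2
dy/dx1 = 2*20*x1
Evaluate at x1 = 2.17: c1 = 40 * 2.17
c1 = 86.8000

86.8000


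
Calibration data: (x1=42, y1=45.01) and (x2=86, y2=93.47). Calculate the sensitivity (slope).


slope = (y2 - y1) / (x2 - x1)
= (93.47 - 45.01) / (86 - 42)
= 48.4600 / 44
= 1.1014

1.1014


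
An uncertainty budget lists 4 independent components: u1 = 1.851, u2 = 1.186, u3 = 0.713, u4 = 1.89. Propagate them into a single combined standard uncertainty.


uc = sqrt(1.851^2 + 1.186^2 + 0.713^2 + 1.89^2)
uc = sqrt(8.913266)
uc = 2.9855

2.9855


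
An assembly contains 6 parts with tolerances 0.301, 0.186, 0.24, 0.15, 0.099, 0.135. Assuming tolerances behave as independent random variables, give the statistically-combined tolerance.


RSS = sqrt(0.301^2 + 0.186^2 + 0.24^2 + 0.15^2 + 0.099^2 + 0.135^2)
= sqrt(0.233323)
= 0.4830

0.4830


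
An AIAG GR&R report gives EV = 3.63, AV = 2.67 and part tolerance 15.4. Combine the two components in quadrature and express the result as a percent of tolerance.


GRR = sqrt(EV^2 + AV^2) = sqrt(3.63^2 + 2.67^2) = 4.5061957
%GRR = GRR / tol * 100 = 4.5061957 / 15.4 * 100
%GRR = 29.2610

29.2610


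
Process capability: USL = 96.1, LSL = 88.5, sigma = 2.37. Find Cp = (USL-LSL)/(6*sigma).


Cp = (USL - LSL) / (6 * sigma)
= (96.1 - 88.5) / (6 * 2.37)
= 7.6000 / 14.2200
= 0.5345

0.5345


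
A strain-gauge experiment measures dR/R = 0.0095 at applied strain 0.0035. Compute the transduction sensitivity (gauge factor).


GF = (dR/R) / epsilon
= 0.0095 / 0.0035
= 2.7143

2.7143


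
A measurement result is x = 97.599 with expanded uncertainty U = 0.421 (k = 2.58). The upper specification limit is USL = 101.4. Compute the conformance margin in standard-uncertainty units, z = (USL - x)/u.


u = U / k = 0.421 / 2.58 = 0.16317829
margin = |USL - x| = |101.4 - 97.599| = 3.801
z = margin / u = 3.801 / 0.16317829
z = 23.2935

23.2935


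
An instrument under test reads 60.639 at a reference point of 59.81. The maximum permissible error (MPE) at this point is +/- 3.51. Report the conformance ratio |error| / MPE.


e = indication - reference = 60.639 - 59.81 = 0.8290
|e| = 0.8290
ratio = |e| / MPE = 0.8290 / 3.51
ratio = 0.2362

0.2362


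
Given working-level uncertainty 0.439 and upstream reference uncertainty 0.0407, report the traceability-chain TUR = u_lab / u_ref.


TUR = u_lab / u_ref
= 0.439 / 0.0407
= 10.7862

10.7862


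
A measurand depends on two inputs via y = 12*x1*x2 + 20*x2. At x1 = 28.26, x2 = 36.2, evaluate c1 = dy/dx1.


y = 12*x1*x2 + 20*x2
dy/dx1 = 12*x2
Evaluate at x2 = 36.2: c1 = 12 * 36.2
c1 = 434.4000

434.4000


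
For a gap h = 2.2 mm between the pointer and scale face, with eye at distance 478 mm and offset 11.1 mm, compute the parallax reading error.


error = h * offset / d
= 2.2 * 11.1 / 478
= 0.0511

0.0511


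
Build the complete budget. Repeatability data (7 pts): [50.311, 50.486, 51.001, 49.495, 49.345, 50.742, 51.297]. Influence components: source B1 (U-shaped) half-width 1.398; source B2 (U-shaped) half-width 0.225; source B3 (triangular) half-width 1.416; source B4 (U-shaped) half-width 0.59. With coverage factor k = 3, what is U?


mean = (50.311 + 50.486 + 51.001 + 49.495 + 49.345 + 50.742 + 51.297) / 7 = 50.38242857
s = sqrt(sum((x - mean)^2)/(n-1)) = 0.73348253
u_A = s / sqrt(n) = 0.73348253 / sqrt(7) = 0.27723034
u_B1 = 1.398 / sqrt(2) = 0.98853528
u_B2 = 0.225 / sqrt(2) = 0.15909903
u_B3 = 1.416 / sqrt(6) = 0.57807958
u_B4 = 0.59 / sqrt(2) = 0.417193
uc = sqrt(0.27723034^2 + 0.98853528^2 + 0.15909903^2 + 0.57807958^2 + 0.417193^2) = 1.2599989
U = k * uc = 3 * 1.2599989
U = 3.7800

3.7800


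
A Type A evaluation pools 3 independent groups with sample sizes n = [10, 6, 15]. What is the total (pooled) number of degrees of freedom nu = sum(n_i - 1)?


nu = sum_i (n_i - 1)
nu = ((10 - 1) + (6 - 1) + (15 - 1))
nu = 9 + 5 + 14
nu = 28

28


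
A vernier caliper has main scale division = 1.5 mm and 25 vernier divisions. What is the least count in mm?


LC = MSD / n_div
= 1.5 / 25
= 0.0600

0.0600


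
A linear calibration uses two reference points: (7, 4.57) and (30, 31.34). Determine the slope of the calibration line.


slope = (y2 - y1) / (x2 - x1)
= (31.34 - 4.57) / (30 - 7)
= 26.7700 / 23
= 1.1639

1.1639


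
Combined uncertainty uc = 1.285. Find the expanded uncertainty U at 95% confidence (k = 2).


U = k * uc
U = 2 * 1.285
U = 2.5700

2.5700


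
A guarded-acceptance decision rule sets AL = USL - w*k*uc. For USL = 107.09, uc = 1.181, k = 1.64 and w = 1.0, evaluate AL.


U = k * uc = 1.64 * 1.181 = 1.93684
guard band g = w * U = 1.0 * 1.93684 = 1.93684
AL = USL - g = 107.09 - 1.93684
AL = 105.1532

105.1532


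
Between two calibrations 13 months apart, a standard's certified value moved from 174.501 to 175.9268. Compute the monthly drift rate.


rate = (v2 - v1) / months
= (175.9268 - 174.501) / 13
= 1.4258 / 13
= 0.1097

0.1097


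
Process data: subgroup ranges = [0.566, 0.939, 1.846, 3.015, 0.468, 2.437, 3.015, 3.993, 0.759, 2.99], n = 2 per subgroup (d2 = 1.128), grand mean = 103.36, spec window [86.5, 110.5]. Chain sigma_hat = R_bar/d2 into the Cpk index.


R_bar = (0.566 + 0.939 + 1.846 + 3.015 + 0.468 + 2.437 + 3.015 + 3.993 + 0.759 + 2.99) / 10 = 2.0028
sigma = R_bar / d2 = 2.0028 / 1.128 = 1.7755319
Cp = (USL - LSL)/(6*sigma) = (110.5 - 86.5)/(6*1.7755319) = 2.2528
Cpu = (110.5 - 103.36)/(3*1.7755319) = 1.3404
Cpl = (103.36 - 86.5)/(3*1.7755319) = 3.1652
Cpk = min(Cpu, Cpl) = 1.3404

1.3404


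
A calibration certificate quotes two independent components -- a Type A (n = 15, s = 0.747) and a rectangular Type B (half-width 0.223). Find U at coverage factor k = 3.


u_A = s / sqrt(n) = 0.747 / sqrt(15) = 0.19287457
u_B = half_width / sqrt(3) = 0.223 / sqrt(3) = 0.12874911
uc = sqrt(u_A^2 + u_B^2) = sqrt(0.19287457^2 + 0.12874911^2) = 0.23189854
U = k * uc = 3 * 0.23189854
U = 0.6957

0.6957


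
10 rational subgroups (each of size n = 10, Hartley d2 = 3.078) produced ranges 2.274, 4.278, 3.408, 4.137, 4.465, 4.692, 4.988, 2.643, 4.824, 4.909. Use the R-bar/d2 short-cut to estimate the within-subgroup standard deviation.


R_bar = (2.274 + 4.278 + 3.408 + 4.137 + 4.465 + 4.692 + 4.988 + 2.643 + 4.824 + 4.909) / 10
R_bar = 40.618 / 10 = 4.0618
sigma_hat = R_bar / d2 = 4.0618 / 3.078 = 1.3196

1.3196


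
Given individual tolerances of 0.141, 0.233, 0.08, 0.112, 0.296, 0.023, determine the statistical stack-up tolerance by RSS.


RSS = sqrt(0.141^2 + 0.233^2 + 0.08^2 + 0.112^2 + 0.296^2 + 0.023^2)
= sqrt(0.181259)
= 0.4257

0.4257


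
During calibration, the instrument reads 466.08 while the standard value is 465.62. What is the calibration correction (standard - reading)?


Correction = standard - reading
= 465.62 - 466.08
= -0.4600

-0.4600


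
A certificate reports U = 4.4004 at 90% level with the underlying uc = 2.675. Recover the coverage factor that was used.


k = U / uc
k = 4.4004 / 2.675
k = 1.645

1.645


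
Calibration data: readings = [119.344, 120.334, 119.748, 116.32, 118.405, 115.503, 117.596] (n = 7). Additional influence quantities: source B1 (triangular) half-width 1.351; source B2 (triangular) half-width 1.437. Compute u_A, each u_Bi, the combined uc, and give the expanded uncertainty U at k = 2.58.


mean = (119.344 + 120.334 + 119.748 + 116.32 + 118.405 + 115.503 + 117.596) / 7 = 118.1785714
s = sqrt(sum((x - mean)^2)/(n-1)) = 1.8014268
u_A = s / sqrt(n) = 1.8014268 / sqrt(7) = 0.68087533
u_B1 = 1.351 / sqrt(6) = 0.55154344
u_B2 = 1.437 / sqrt(6) = 0.58665279
uc = sqrt(0.68087533^2 + 0.55154344^2 + 0.58665279^2) = 1.0544918
U = k * uc = 2.58 * 1.0544918
U = 2.7206

2.7206


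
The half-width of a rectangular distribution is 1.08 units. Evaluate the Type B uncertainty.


u_B = half_width / sqrt(3)
u_B = 1.08 / 1.7320508
u_B = 0.6235

0.6235


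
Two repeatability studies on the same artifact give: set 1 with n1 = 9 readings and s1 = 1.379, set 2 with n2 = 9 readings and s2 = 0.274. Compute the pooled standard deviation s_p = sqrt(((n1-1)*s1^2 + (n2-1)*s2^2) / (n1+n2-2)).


s_p = sqrt(((n1-1)*s1^2 + (n2-1)*s2^2) / (n1+n2-2))
numerator = (9-1)*1.379^2 + (9-1)*0.274^2 = 15.213128 + 0.600608 = 15.813736
denominator = 9 + 9 - 2 = 16
s_p^2 = 15.813736 / 16 = 0.9883585
s_p = sqrt(0.9883585) = 0.9942

0.9942


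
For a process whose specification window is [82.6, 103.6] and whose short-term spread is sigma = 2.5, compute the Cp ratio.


Cp = (USL - LSL) / (6 * sigma)
= (103.6 - 82.6) / (6 * 2.5)
= 21.0000 / 15.0000
= 1.4000

1.4000


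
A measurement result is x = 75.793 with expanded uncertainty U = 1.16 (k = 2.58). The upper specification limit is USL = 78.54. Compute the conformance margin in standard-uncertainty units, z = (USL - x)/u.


u = U / k = 1.16 / 2.58 = 0.4496124
margin = |USL - x| = |78.54 - 75.793| = 2.747
z = margin / u = 2.747 / 0.4496124
z = 6.1097

6.1097


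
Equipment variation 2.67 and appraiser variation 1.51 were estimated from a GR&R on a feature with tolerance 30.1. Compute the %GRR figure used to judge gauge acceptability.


GRR = sqrt(EV^2 + AV^2) = sqrt(2.67^2 + 1.51^2) = 3.0674093
%GRR = GRR / tol * 100 = 3.0674093 / 30.1 * 100
%GRR = 10.1907

10.1907


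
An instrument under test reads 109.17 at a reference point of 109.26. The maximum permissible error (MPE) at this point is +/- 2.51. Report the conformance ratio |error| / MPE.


e = indication - reference = 109.17 - 109.26 = -0.0900
|e| = 0.0900
ratio = |e| / MPE = 0.0900 / 2.51
ratio = 0.0359

0.0359


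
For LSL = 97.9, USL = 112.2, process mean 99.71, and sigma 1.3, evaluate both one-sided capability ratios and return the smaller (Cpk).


Cpu = (USL - mean) / (3*sigma) = (112.2 - 99.71) / (3*1.3) = 3.2026
Cpl = (mean - LSL) / (3*sigma) = (99.71 - 97.9) / (3*1.3) = 0.4641
Cpk = min(Cpu, Cpl) = 0.4641

0.4641


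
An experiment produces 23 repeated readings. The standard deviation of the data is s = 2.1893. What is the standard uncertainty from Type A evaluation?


u_A = s / sqrt(n)
u_A = 2.1893 / sqrt(23)
u_A = 2.1893 / 4.7958315
u_A = 0.4565

0.4565


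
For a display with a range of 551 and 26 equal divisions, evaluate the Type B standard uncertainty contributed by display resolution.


resolution = range / divisions
resolution = 551 / 26 = 21.192308
u_res = resolution / (2*sqrt(3))
u_res = 21.192308 / 3.4641016
u_res = 6.1177

6.1177


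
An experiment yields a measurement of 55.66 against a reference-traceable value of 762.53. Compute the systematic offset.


Systematic error = measured - true
= 55.66 - 762.53
= -706.8700

-706.8700


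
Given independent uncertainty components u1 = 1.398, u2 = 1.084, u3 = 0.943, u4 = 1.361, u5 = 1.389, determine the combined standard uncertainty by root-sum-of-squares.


uc = sqrt(1.398^2 + 1.084^2 + 0.943^2 + 1.361^2 + 1.389^2)
uc = sqrt(7.800351)
uc = 2.7929

2.7929


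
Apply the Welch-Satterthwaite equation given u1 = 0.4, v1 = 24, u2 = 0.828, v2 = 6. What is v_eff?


uc = sqrt(u1^2 + u2^2) = sqrt(0.4^2 + 0.828^2) = 0.91955641
v_eff = uc^4 / (u1^4/v1 + u2^4/v2)
= 0.91955641^4 / (0.4^4/24 + 0.828^4/6)
= 0.71501229 / 0.079404237
v_eff = 9.0047

9.0047


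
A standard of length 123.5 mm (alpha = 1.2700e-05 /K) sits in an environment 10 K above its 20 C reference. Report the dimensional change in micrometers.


dL = L * alpha * dT
= 123.5 * 1.2700e-05 * 10
= 0.0156845 mm
dL_um = 0.0156845 * 1000 = 15.6845 um

15.6845


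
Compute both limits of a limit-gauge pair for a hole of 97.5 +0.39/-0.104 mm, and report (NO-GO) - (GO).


GO = nominal - lower_tol (smallest hole = maximum material condition)
GO = 97.5 - 0.104 = 97.396
NO-GO = nominal + upper_tol (largest hole = least material condition)
NO-GO = 97.5 + 0.39 = 97.89
spread = NO-GO - GO = 97.89 - 97.396 = 0.4940

0.4940


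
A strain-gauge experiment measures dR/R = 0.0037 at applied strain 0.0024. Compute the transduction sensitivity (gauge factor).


GF = (dR/R) / epsilon
= 0.0037 / 0.0024
= 1.5417

1.5417


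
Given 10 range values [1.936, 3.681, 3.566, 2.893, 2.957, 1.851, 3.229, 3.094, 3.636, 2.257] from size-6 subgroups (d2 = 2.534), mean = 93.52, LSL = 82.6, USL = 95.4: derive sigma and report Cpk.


R_bar = (1.936 + 3.681 + 3.566 + 2.893 + 2.957 + 1.851 + 3.229 + 3.094 + 3.636 + 2.257) / 10 = 2.91
sigma = R_bar / d2 = 2.91 / 2.534 = 1.148382
Cp = (USL - LSL)/(6*sigma) = (95.4 - 82.6)/(6*1.148382) = 1.8577
Cpu = (95.4 - 93.52)/(3*1.148382) = 0.5457
Cpl = (93.52 - 82.6)/(3*1.148382) = 3.1697
Cpk = min(Cpu, Cpl) = 0.5457

0.5457


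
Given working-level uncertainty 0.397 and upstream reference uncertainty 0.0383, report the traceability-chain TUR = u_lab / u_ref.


TUR = u_lab / u_ref
= 0.397 / 0.0383
= 10.3655

10.3655


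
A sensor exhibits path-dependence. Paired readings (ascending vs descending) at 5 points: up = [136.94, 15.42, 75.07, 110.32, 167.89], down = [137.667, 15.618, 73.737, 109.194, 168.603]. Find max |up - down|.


|136.94 - 137.667| = 0.7270
|15.42 - 15.618| = 0.1980
|75.07 - 73.737| = 1.3330
|110.32 - 109.194| = 1.1260
|167.89 - 168.603| = 0.7130
hysteresis = max(diffs) = 1.3330

1.3330


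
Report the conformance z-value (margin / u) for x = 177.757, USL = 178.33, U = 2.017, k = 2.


u = U / k = 2.017 / 2 = 1.0085
margin = |USL - x| = |178.33 - 177.757| = 0.573
z = margin / u = 0.573 / 1.0085
z = 0.5682

0.5682


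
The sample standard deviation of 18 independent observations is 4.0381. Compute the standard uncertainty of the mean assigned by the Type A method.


u_A = s / sqrt(n)
u_A = 4.0381 / sqrt(18)
u_A = 4.0381 / 4.2426407
u_A = 0.9518

0.9518


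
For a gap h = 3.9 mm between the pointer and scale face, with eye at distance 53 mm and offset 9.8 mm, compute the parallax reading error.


error = h * offset / d
= 3.9 * 9.8 / 53
= 0.7211

0.7211


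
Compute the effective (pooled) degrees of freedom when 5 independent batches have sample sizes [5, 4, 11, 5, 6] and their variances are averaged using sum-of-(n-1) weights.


nu = sum_i (n_i - 1)
nu = ((5 - 1) + (4 - 1) + (11 - 1) + (5 - 1) + (6 - 1))
nu = 4 + 3 + 10 + 4 + 5
nu = 26

26


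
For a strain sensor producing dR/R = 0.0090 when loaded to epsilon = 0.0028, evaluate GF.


GF = (dR/R) / epsilon
= 0.0090 / 0.0028
= 3.2143

3.2143


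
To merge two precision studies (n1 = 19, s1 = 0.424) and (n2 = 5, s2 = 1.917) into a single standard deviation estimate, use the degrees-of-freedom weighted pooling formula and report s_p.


s_p = sqrt(((n1-1)*s1^2 + (n2-1)*s2^2) / (n1+n2-2))
numerator = (19-1)*0.424^2 + (5-1)*1.917^2 = 3.235968 + 14.699556 = 17.935524
denominator = 19 + 5 - 2 = 22
s_p^2 = 17.935524 / 22 = 0.81525109
s_p = sqrt(0.81525109) = 0.9029

0.9029


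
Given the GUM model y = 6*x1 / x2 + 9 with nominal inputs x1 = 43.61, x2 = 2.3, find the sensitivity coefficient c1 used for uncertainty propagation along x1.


y = 6*x1 / x2 + 9
dy/dx1 = 6/x2
Evaluate at x2 = 2.3: c1 = 6 / 2.3
c1 = 2.6087

2.6087


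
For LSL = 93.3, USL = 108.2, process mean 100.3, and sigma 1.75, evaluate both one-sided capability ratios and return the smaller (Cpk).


Cpu = (USL - mean) / (3*sigma) = (108.2 - 100.3) / (3*1.75) = 1.5048
Cpl = (mean - LSL) / (3*sigma) = (100.3 - 93.3) / (3*1.75) = 1.3333
Cpk = min(Cpu, Cpl) = 1.3333

1.3333


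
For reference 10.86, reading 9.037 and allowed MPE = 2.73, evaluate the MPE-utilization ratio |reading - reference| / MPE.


e = indication - reference = 9.037 - 10.86 = -1.8230
|e| = 1.8230
ratio = |e| / MPE = 1.8230 / 2.73
ratio = 0.6678

0.6678


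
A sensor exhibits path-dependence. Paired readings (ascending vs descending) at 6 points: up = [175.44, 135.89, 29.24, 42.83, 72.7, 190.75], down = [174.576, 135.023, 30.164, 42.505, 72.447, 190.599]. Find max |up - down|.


|175.44 - 174.576| = 0.8640
|135.89 - 135.023| = 0.8670
|29.24 - 30.164| = 0.9240
|42.83 - 42.505| = 0.3250
|72.7 - 72.447| = 0.2530
|190.75 - 190.599| = 0.1510
hysteresis = max(diffs) = 0.9240

0.9240


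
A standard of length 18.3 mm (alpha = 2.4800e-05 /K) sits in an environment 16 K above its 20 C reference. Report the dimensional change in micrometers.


dL = L * alpha * dT
= 18.3 * 2.4800e-05 * 16
= 0.0072614 mm
dL_um = 0.0072614 * 1000 = 7.2614 um

7.2614


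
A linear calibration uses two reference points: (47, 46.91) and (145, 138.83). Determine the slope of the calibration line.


slope = (y2 - y1) / (x2 - x1)
= (138.83 - 46.91) / (145 - 47)
= 91.9200 / 98
= 0.9380

0.9380


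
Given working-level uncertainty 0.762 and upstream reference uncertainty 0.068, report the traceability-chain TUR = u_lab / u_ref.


TUR = u_lab / u_ref
= 0.762 / 0.068
= 11.2059

11.2059


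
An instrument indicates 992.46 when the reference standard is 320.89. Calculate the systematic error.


Systematic error = measured - true
= 992.46 - 320.89
= 671.5700

671.5700


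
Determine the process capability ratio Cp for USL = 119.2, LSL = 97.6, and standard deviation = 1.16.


Cp = (USL - LSL) / (6 * sigma)
= (119.2 - 97.6) / (6 * 1.16)
= 21.6000 / 6.9600
= 3.1034

3.1034


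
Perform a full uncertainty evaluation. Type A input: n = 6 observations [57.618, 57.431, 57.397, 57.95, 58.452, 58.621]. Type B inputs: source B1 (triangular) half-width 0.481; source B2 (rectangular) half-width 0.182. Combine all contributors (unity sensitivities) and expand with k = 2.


mean = (57.618 + 57.431 + 57.397 + 57.95 + 58.452 + 58.621) / 6 = 57.9115
s = sqrt(sum((x - mean)^2)/(n-1)) = 0.52511818
u_A = s / sqrt(n) = 0.52511818 / sqrt(6) = 0.2143786
u_B1 = 0.481 / sqrt(6) = 0.19636743
u_B2 = 0.182 / sqrt(3) = 0.10507775
uc = sqrt(0.2143786^2 + 0.19636743^2 + 0.10507775^2) = 0.3091273
U = k * uc = 2 * 0.3091273
U = 0.6183

0.6183


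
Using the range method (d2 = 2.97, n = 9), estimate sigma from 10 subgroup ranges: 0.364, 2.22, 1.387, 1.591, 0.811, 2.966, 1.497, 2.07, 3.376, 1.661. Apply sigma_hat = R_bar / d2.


R_bar = (0.364 + 2.22 + 1.387 + 1.591 + 0.811 + 2.966 + 1.497 + 2.07 + 3.376 + 1.661) / 10
R_bar = 17.943 / 10 = 1.7943
sigma_hat = R_bar / d2 = 1.7943 / 2.97 = 0.6041

0.6041


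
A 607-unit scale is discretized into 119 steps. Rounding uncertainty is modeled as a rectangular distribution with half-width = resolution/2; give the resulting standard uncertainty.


resolution = range / divisions
resolution = 607 / 119 = 5.1008403
u_res = resolution / (2*sqrt(3))
u_res = 5.1008403 / 3.4641016
u_res = 1.4725

1.4725


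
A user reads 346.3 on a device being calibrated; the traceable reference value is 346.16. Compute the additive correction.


Correction = standard - reading
= 346.16 - 346.3
= -0.1400

-0.1400


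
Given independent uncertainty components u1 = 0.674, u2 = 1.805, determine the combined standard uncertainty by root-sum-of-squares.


uc = sqrt(0.674^2 + 1.805^2)
uc = sqrt(3.712301)
uc = 1.9267

1.9267


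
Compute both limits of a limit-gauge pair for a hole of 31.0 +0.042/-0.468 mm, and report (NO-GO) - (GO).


GO = nominal - lower_tol (smallest hole = maximum material condition)
GO = 31.0 - 0.468 = 30.532
NO-GO = nominal + upper_tol (largest hole = least material condition)
NO-GO = 31.0 + 0.042 = 31.042
spread = NO-GO - GO = 31.042 - 30.532 = 0.5100

0.5100


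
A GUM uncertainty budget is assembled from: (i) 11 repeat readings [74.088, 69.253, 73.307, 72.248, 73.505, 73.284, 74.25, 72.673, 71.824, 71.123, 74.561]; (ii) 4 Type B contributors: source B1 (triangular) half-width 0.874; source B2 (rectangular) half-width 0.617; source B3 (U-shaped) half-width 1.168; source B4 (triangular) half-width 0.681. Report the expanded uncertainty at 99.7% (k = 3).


mean = (74.088 + 69.253 + 73.307 + 72.248 + 73.505 + 73.284 + 74.25 + 72.673 + 71.824 + 71.123 + 74.561) / 11 = 72.73781818
s = sqrt(sum((x - mean)^2)/(n-1)) = 1.5644587
u_A = s / sqrt(n) = 1.5644587 / sqrt(11) = 0.47170205
u_B1 = 0.874 / sqrt(6) = 0.35680901
u_B2 = 0.617 / sqrt(3) = 0.35622512
u_B3 = 1.168 / sqrt(2) = 0.82590072
u_B4 = 0.681 / sqrt(6) = 0.27801709
uc = sqrt(0.47170205^2 + 0.35680901^2 + 0.35622512^2 + 0.82590072^2 + 0.27801709^2) = 1.1118081
U = k * uc = 3 * 1.1118081
U = 3.3354

3.3354


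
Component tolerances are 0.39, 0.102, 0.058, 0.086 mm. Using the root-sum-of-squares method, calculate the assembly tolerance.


RSS = sqrt(0.39^2 + 0.102^2 + 0.058^2 + 0.086^2)
= sqrt(0.173264)
= 0.4162

0.4162


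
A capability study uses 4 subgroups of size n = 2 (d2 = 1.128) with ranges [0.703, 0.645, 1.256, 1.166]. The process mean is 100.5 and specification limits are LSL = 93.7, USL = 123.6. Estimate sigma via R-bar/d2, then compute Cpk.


R_bar = (0.703 + 0.645 + 1.256 + 1.166) / 4 = 0.9425
sigma = R_bar / d2 = 0.9425 / 1.128 = 0.83554965
Cp = (USL - LSL)/(6*sigma) = (123.6 - 93.7)/(6*0.83554965) = 5.9641
Cpu = (123.6 - 100.5)/(3*0.83554965) = 9.2155
Cpl = (100.5 - 93.7)/(3*0.83554965) = 2.7128
Cpk = min(Cpu, Cpl) = 2.7128

2.7128


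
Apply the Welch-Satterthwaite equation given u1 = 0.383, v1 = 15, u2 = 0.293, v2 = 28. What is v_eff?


uc = sqrt(u1^2 + u2^2) = sqrt(0.383^2 + 0.293^2) = 0.48222194
v_eff = uc^4 / (u1^4/v1 + u2^4/v2)
= 0.48222194^4 / (0.383^4/15 + 0.293^4/28)
= 0.054073921 / 0.0016977269
v_eff = 31.8508

31.8508


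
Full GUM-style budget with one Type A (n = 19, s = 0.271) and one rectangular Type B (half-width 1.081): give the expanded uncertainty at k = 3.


u_A = s / sqrt(n) = 0.271 / sqrt(19) = 0.062171664
u_B = half_width / sqrt(3) = 1.081 / sqrt(3) = 0.62411564
uc = sqrt(u_A^2 + u_B^2) = sqrt(0.062171664^2 + 0.62411564^2) = 0.62720463
U = k * uc = 3 * 0.62720463
U = 1.8816

1.8816


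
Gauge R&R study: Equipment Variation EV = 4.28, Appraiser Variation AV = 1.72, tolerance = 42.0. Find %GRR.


GRR = sqrt(EV^2 + AV^2) = sqrt(4.28^2 + 1.72^2) = 4.6126782
%GRR = GRR / tol * 100 = 4.6126782 / 42.0 * 100
%GRR = 10.9826

10.9826


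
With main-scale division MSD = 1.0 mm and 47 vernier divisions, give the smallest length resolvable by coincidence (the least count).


LC = MSD / n_div
= 1.0 / 47
= 0.0213

0.0213


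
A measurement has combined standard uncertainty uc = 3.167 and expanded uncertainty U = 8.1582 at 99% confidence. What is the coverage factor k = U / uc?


k = U / uc
k = 8.1582 / 3.167
k = 2.576

2.576


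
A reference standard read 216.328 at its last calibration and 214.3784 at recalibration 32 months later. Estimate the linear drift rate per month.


rate = (v2 - v1) / months
= (214.3784 - 216.328) / 32
= -1.9496 / 32
= -0.0609

-0.0609


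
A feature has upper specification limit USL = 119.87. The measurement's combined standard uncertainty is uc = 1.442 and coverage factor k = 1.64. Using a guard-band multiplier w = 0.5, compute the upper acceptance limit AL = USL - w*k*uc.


U = k * uc = 1.64 * 1.442 = 2.36488
guard band g = w * U = 0.5 * 2.36488 = 1.18244
AL = USL - g = 119.87 - 1.18244
AL = 118.6876

118.6876


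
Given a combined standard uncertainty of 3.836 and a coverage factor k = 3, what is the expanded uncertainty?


U = k * uc
U = 3 * 3.836
U = 11.5080

11.5080


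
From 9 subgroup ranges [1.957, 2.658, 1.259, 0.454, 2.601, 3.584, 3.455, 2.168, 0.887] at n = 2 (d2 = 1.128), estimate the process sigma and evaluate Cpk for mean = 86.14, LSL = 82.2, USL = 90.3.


R_bar = (1.957 + 2.658 + 1.259 + 0.454 + 2.601 + 3.584 + 3.455 + 2.168 + 0.887) / 9 = 2.1136667
sigma = R_bar / d2 = 2.1136667 / 1.128 = 1.873818
Cp = (USL - LSL)/(6*sigma) = (90.3 - 82.2)/(6*1.873818) = 0.7205
Cpu = (90.3 - 86.14)/(3*1.873818) = 0.7400
Cpl = (86.14 - 82.2)/(3*1.873818) = 0.7009
Cpk = min(Cpu, Cpl) = 0.7009

0.7009


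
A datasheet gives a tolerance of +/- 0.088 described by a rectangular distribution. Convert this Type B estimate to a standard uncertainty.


u_B = half_width / sqrt(3)
u_B = 0.088 / 1.7320508
u_B = 0.0508

0.0508


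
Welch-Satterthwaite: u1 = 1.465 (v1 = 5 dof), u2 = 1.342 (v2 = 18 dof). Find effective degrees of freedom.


uc = sqrt(u1^2 + u2^2) = sqrt(1.465^2 + 1.342^2) = 1.9867534
v_eff = uc^4 / (u1^4/v1 + u2^4/v2)
= 1.9867534^4 / (1.465^4/5 + 1.342^4/18)
= 15.580302 / 1.1014492
v_eff = 14.1453

14.1453


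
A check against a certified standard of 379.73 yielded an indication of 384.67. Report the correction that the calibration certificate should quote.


Correction = standard - reading
= 379.73 - 384.67
= -4.9400

-4.9400


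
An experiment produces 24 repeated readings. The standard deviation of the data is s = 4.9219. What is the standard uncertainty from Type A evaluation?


u_A = s / sqrt(n)
u_A = 4.9219 / sqrt(24)
u_A = 4.9219 / 4.8989795
u_A = 1.0047

1.0047


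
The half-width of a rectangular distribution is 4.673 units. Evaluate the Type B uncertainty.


u_B = half_width / sqrt(3)
u_B = 4.673 / 1.7320508
u_B = 2.6980

2.6980


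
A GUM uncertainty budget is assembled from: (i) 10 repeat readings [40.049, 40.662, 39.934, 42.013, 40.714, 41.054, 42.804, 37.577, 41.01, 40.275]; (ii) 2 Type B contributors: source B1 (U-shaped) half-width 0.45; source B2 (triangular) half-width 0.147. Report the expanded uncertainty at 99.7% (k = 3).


mean = (40.049 + 40.662 + 39.934 + 42.013 + 40.714 + 41.054 + 42.804 + 37.577 + 41.01 + 40.275) / 10 = 40.6092
s = sqrt(sum((x - mean)^2)/(n-1)) = 1.3838636
u_A = s / sqrt(n) = 1.3838636 / sqrt(10) = 0.43761609
u_B1 = 0.45 / sqrt(2) = 0.31819805
u_B2 = 0.147 / sqrt(6) = 0.060012499
uc = sqrt(0.43761609^2 + 0.31819805^2 + 0.060012499^2) = 0.54438896
U = k * uc = 3 * 0.54438896
U = 1.6332

1.6332


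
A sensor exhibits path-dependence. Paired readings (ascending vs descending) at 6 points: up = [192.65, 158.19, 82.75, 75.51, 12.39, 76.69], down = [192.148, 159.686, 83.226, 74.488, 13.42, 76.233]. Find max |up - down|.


|192.65 - 192.148| = 0.5020
|158.19 - 159.686| = 1.4960
|82.75 - 83.226| = 0.4760
|75.51 - 74.488| = 1.0220
|12.39 - 13.42| = 1.0300
|76.69 - 76.233| = 0.4570
hysteresis = max(diffs) = 1.4960

1.4960


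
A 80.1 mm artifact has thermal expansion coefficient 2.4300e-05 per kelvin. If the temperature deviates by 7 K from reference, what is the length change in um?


dL = L * alpha * dT
= 80.1 * 2.4300e-05 * 7
= 0.0136250 mm
dL_um = 0.0136250 * 1000 = 13.6250 um

13.6250


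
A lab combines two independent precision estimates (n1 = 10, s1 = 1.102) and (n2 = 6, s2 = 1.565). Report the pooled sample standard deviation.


s_p = sqrt(((n1-1)*s1^2 + (n2-1)*s2^2) / (n1+n2-2))
numerator = (10-1)*1.102^2 + (6-1)*1.565^2 = 10.929636 + 12.246125 = 23.175761
denominator = 10 + 6 - 2 = 14
s_p^2 = 23.175761 / 14 = 1.6554115
s_p = sqrt(1.6554115) = 1.2866

1.2866


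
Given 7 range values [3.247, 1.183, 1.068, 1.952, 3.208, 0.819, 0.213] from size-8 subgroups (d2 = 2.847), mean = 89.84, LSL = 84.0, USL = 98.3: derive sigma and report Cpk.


R_bar = (3.247 + 1.183 + 1.068 + 1.952 + 3.208 + 0.819 + 0.213) / 7 = 1.67
sigma = R_bar / d2 = 1.67 / 2.847 = 0.58658237
Cp = (USL - LSL)/(6*sigma) = (98.3 - 84.0)/(6*0.58658237) = 4.0631
Cpu = (98.3 - 89.84)/(3*0.58658237) = 4.8075
Cpl = (89.84 - 84.0)/(3*0.58658237) = 3.3187
Cpk = min(Cpu, Cpl) = 3.3187

3.3187
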